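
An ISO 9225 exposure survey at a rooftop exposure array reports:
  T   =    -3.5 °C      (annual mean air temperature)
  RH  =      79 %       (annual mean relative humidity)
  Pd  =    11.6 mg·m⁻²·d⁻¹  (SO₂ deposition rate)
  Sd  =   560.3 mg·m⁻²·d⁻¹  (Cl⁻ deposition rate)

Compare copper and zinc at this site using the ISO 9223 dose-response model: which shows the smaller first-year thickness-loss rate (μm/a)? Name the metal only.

copper

copper: T≤10 °C ⇒ hinge +0.126·(-3.5−10) = -1.7010
  sulphur-dioxide contribution → 0.1934 μm/a
  chloride contribution → 0.8193 μm/a
  ⇒ r_corr(copper) = 1.013 μm/a
zinc: f(T) = +0.038·(T−10) [T≤10 °C] = -0.5130
  sulphur-dioxide contribution → 0.8598 μm/a
  chloride contribution → 0.9014 μm/a
  ⇒ r_corr(zinc) = 1.761 μm/a
Ordering by μm/a: zinc (1.76) > copper (1.01)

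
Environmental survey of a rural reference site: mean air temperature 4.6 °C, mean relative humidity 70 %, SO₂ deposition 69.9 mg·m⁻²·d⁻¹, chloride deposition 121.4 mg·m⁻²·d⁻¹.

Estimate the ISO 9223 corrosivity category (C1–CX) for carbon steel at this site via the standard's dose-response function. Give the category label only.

C4

carbon steel: temperature factor f = +0.150·(-5.4) = -0.8100
  SO₂ term: 1.77·69.9^0.52·exp(0.02·70-0.8100) = 29.06
  Cl⁻ term: 0.102·121.4^0.62·exp(0.033·70+0.04·4.6) = 24.21
  r_corr = 29.06 + 24.21 = 53.27 μm/a
Category bounds: 50…80 μm/a bracket r_corr ⇒ C4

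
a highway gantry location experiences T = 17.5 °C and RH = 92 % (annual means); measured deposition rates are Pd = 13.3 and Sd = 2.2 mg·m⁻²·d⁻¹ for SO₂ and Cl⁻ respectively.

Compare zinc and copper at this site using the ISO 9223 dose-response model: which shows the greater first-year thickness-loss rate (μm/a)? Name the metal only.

zinc: T>10 °C ⇒ hinge -0.071·(17.5−10) = -0.5325
  SO₂ term: 0.0129·13.3^0.44·exp(0.046·92-0.5325) = 1.628
  Sd branch = 0.0175·Sd^0.57·e^(0.008·RH+0.085·T) = 0.2534 μm/a
  sum: 1.628 + 0.2534 → r_corr = 1.882 μm/a
copper: f(T) = -0.080·(T−10) [T>10 °C] = -0.6000
  Pd branch = 0.0053·Pd^0.26·e^(0.059·RH+f) = 1.298 μm/a
  Cl⁻ term: 0.01025·2.2^0.27·exp(0.036·92+0.049·17.5) = 0.8203
  r_corr = 1.298 + 0.8203 = 2.118 μm/a
Ordering by μm/a: copper (2.12) > zinc (1.88)

copper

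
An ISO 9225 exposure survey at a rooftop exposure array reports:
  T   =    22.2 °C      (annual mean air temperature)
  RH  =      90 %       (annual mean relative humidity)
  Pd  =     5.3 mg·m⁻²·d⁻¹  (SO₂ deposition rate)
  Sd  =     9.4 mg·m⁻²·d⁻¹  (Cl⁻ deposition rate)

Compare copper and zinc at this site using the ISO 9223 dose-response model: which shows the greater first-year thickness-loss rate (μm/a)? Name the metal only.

copper: f(T) = -0.080·(T−10) [T>10 °C] = -0.9760
  Pd branch = 0.0053·Pd^0.26·e^(0.059·RH+f) = 0.6235 μm/a
  Cl⁻ term: 0.01025·9.4^0.27·exp(0.036·90+0.049·22.2) = 1.422
  sum: 0.6235 + 1.422 → r_corr = 2.046 μm/a
zinc: T>10 °C ⇒ hinge -0.071·(22.2−10) = -0.8662
  Pd branch = 0.0129·Pd^0.44·e^(0.046·RH+f) = 0.7097 μm/a
  Sd branch = 0.0175·Sd^0.57·e^(0.008·RH+0.085·T) = 0.851 μm/a
  r_corr = 0.7097 + 0.851 = 1.561 μm/a
Ordering by μm/a: copper (2.05) > zinc (1.56)

copper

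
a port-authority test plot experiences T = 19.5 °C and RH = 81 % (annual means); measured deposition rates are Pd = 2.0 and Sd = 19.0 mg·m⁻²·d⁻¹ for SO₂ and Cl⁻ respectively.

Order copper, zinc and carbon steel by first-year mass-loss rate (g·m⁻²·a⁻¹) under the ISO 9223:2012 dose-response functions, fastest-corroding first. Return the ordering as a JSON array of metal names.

["carbon steel", "copper", "zinc"]

copper: T>10 °C ⇒ hinge -0.080·(19.5−10) = -0.7600
  sulphur-dioxide contribution → 0.3532 μm/a
  chloride contribution → 1.09 μm/a
  total first-year rate 1.443 μm/a
  mass loss = 1.443 μm/a × 8.96 g/cm³ = 12.93 g·m⁻²·a⁻¹
zinc: temperature factor f = -0.071·(9.5) = -0.6745
  sulphur-dioxide contribution → 0.3701 μm/a
  chloride contribution → 0.9401 μm/a
  ⇒ r_corr(zinc) = 1.31 μm/a
  mass loss = 1.31 μm/a × 7.14 g/cm³ = 9.355 g·m⁻²·a⁻¹
carbon steel: T>10 °C ⇒ hinge -0.054·(19.5−10) = -0.5130
  sulphur-dioxide contribution → 7.678 μm/a
  chloride contribution → 20 μm/a
  total first-year rate 27.68 μm/a
  mass loss = 27.68 μm/a × 7.85 g/cm³ = 217.3 g·m⁻²·a⁻¹
Ordering by g·m⁻²·a⁻¹: carbon steel (217) > copper (12.9) > zinc (9.35)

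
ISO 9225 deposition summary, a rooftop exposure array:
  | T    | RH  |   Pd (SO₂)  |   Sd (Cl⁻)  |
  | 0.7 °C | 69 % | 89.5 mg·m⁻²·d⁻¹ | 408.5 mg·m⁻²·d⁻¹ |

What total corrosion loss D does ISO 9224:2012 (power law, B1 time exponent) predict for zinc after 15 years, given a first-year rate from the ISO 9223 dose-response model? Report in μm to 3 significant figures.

D(15) = 23.1 μm

zinc: T≤10 °C ⇒ hinge +0.038·(0.7−10) = -0.3534
  SO₂ term: 0.0129·89.5^0.44·exp(0.046·69-0.3534) = 1.564
  Cl⁻ term: 0.0175·408.5^0.57·exp(0.008·69+0.085·0.7) = 0.9931
  r_corr = 1.564 + 0.9931 = 2.558 μm/a
Power-law: D(15) = r_corr · 15^0.813
  D(15) = 2.558 × 15^0.813 = 2.558 × 9.04 = 23.12 μm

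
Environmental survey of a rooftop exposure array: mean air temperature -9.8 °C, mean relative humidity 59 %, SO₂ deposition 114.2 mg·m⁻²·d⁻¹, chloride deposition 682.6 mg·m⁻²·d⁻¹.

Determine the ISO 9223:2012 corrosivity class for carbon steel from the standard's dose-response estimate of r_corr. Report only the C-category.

C3

carbon steel: f(T) = +0.150·(T−10) [T≤10 °C] = -2.9700
  sulphur-dioxide contribution → 3.472 μm/a
  chloride contribution → 27.61 μm/a
  total first-year rate 31.08 μm/a
ISO 9223 Table 2 (carbon steel): 25 < 31.1 ≤ 50 μm/a ⇒ C3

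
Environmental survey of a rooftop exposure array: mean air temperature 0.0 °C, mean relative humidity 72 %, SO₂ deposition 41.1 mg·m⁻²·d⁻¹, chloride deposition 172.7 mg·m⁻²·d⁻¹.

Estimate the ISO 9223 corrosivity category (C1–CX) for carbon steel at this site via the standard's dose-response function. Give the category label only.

carbon steel: f(T) = +0.150·(T−10) [T≤10 °C] = -1.5000
  Pd branch = 1.77·Pd^0.52·e^(0.02·RH+f) = 11.51 μm/a
  Sd branch = 0.102·Sd^0.62·e^(0.033·RH+0.04·T) = 26.77 μm/a
  sum: 11.51 + 26.77 → r_corr = 38.28 μm/a
38.3 μm/a falls in (25, 50] for carbon steel → category C3

C3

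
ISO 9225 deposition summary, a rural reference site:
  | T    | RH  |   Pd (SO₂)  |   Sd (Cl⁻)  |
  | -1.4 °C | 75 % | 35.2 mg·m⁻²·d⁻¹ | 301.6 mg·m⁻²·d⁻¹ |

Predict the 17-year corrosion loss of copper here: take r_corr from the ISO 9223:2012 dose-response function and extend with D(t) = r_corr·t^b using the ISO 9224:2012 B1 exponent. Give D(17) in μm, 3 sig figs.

copper: temperature factor f = +0.126·(-11.4) = -1.4364
  sulphur-dioxide contribution → 0.2656 μm/a
  chloride contribution → 0.6652 μm/a
  total first-year rate 0.9309 μm/a
ISO 9224: D(t) = r_corr · t^b with b = 0.667 (copper, B1)
  D(17) = 0.9309 × 17^0.667 = 0.9309 × 6.618 = 6.16 μm

D(17) = 6.16 μm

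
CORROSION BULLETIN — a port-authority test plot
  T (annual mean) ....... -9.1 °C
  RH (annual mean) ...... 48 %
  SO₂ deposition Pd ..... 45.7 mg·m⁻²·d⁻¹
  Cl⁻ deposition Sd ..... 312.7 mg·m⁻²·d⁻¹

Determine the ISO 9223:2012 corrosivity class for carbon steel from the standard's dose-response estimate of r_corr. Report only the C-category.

carbon steel: f(T) = +0.150·(T−10) [T≤10 °C] = -2.8650
  Pd branch = 1.77·Pd^0.52·e^(0.02·RH+f) = 1.922 μm/a
  Cl⁻ term: 0.102·312.7^0.62·exp(0.033·48+0.04·-9.1) = 12.17
  sum: 1.922 + 12.17 → r_corr = 14.1 μm/a
14.1 μm/a falls in (1.3, 25] for carbon steel → category C2

C2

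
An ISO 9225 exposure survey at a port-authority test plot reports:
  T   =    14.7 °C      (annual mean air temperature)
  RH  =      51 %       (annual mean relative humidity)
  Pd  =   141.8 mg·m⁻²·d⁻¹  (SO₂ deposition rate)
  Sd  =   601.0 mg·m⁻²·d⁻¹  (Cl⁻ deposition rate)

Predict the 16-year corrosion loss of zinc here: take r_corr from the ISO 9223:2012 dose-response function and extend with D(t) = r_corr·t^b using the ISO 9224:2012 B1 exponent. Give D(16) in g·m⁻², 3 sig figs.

zinc: temperature factor f = -0.071·(4.7) = -0.3337
  SO₂ term: 0.0129·141.8^0.44·exp(0.046·51-0.3337) = 0.8536
  Sd branch = 0.0175·Sd^0.57·e^(0.008·RH+0.085·T) = 3.522 μm/a
  r_corr = 0.8536 + 3.522 = 4.376 μm/a
Long-term exponent b (ISO 9224 Table 2, B1) = 0.813
  D(16) = 4.376 × 16^0.813 = 4.376 × 9.527 = 41.69 μm
  Mass loss = 41.69 μm × 7.14 g/cm³ = 297.7 g·m⁻²

D(16) = 298 g·m⁻²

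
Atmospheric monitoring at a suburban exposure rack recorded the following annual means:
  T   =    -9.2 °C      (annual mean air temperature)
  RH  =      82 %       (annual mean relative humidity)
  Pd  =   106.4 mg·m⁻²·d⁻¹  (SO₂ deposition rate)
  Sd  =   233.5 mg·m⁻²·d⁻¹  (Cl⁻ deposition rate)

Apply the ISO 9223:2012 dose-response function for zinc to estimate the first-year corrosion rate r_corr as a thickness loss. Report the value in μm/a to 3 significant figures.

zinc: temperature factor f = +0.038·(-19.2) = -0.7296
  sulphur-dioxide contribution → 2.107 μm/a
  chloride contribution → 0.3453 μm/a
  ⇒ r_corr(zinc) = 2.453 μm/a

r_corr = 2.45 μm/a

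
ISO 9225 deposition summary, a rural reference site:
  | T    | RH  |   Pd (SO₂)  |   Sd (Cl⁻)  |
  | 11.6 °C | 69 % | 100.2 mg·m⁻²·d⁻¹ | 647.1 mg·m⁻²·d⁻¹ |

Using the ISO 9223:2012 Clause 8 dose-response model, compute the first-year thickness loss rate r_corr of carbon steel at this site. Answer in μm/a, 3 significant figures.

carbon steel: f(T) = -0.054·(T−10) [T>10 °C] = -0.0864
  sulphur-dioxide contribution → 70.83 μm/a
  chloride contribution → 87.46 μm/a
  total first-year rate 158.3 μm/a

r_corr = 158 μm/a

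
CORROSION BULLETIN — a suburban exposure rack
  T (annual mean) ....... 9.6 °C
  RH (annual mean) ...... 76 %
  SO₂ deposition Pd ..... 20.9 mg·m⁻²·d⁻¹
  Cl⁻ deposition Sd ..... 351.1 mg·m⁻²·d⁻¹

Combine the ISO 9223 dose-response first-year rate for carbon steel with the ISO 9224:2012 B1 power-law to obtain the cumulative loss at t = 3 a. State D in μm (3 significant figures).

D(3) = 189 μm

carbon steel: T≤10 °C ⇒ hinge +0.150·(9.6−10) = -0.0600
  Pd branch = 1.77·Pd^0.52·e^(0.02·RH+f) = 37.03 μm/a
  Cl⁻ term: 0.102·351.1^0.62·exp(0.033·76+0.04·9.6) = 69.62
  sum: 37.03 + 69.62 → r_corr = 106.6 μm/a
ISO 9224: D(t) = r_corr · t^b with b = 0.523 (carbon steel, B1)
  D(3) = 106.6 × 3^0.523 = 106.6 × 1.776 = 189.4 μm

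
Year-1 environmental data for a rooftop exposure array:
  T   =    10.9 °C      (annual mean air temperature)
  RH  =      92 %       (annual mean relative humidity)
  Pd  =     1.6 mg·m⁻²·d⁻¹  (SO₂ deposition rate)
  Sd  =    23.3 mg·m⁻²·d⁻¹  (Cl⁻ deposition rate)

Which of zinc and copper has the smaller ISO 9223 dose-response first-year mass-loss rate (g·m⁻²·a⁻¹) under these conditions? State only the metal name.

zinc

zinc: temperature factor f = -0.071·(0.9) = -0.0639
  sulphur-dioxide contribution → 1.025 μm/a
  chloride contribution → 0.5552 μm/a
  ⇒ r_corr(zinc) = 1.58 μm/a
  mass loss = 1.58 μm/a × 7.14 g/cm³ = 11.28 g·m⁻²·a⁻¹
copper: T>10 °C ⇒ hinge -0.080·(10.9−10) = -0.0720
  sulphur-dioxide contribution → 1.269 μm/a
  chloride contribution → 1.123 μm/a
  total first-year rate 2.392 μm/a
  mass loss = 2.392 μm/a × 8.96 g/cm³ = 21.43 g·m⁻²·a⁻¹
Ordering by g·m⁻²·a⁻¹: copper (21.4) > zinc (11.3)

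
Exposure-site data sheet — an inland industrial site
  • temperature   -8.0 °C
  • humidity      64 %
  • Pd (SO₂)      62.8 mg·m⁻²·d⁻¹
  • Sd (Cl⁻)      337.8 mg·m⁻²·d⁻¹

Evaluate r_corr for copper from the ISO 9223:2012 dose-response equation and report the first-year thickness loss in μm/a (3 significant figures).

r_corr = 0.404 μm/a

copper: f(T) = +0.126·(T−10) [T≤10 °C] = -2.2680
  sulphur-dioxide contribution → 0.07025 μm/a
  chloride contribution → 0.3341 μm/a
  total first-year rate 0.4043 μm/a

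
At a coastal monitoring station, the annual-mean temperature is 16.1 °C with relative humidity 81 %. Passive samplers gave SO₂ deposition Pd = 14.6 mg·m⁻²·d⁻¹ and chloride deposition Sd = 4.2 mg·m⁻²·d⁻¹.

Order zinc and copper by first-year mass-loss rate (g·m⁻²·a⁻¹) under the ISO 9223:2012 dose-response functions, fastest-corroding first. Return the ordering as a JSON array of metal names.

["copper", "zinc"]

zinc: temperature factor f = -0.071·(6.1) = -0.4331
  Pd branch = 0.0129·Pd^0.44·e^(0.046·RH+f) = 1.13 μm/a
  Sd branch = 0.0175·Sd^0.57·e^(0.008·RH+0.085·T) = 0.2979 μm/a
  sum: 1.13 + 0.2979 → r_corr = 1.428 μm/a
  mass loss = 1.428 μm/a × 7.14 g/cm³ = 10.19 g·m⁻²·a⁻¹
copper: temperature factor f = -0.080·(6.1) = -0.4880
  Pd branch = 0.0053·Pd^0.26·e^(0.059·RH+f) = 0.7773 μm/a
  Sd branch = 0.01025·Sd^0.27·e^(0.036·RH+0.049·T) = 0.6138 μm/a
  sum: 0.7773 + 0.6138 → r_corr = 1.391 μm/a
  mass loss = 1.391 μm/a × 8.96 g/cm³ = 12.46 g·m⁻²·a⁻¹
Ordering by g·m⁻²·a⁻¹: copper (12.5) > zinc (10.2)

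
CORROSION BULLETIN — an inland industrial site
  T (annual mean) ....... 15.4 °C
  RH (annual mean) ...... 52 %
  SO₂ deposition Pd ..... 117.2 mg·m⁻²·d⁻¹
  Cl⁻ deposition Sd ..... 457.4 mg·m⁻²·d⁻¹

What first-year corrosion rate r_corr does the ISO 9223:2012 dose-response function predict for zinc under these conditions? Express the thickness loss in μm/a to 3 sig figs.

r_corr = 4.01 μm/a

zinc: temperature factor f = -0.071·(5.4) = -0.3834
  sulphur-dioxide contribution → 0.7821 μm/a
  chloride contribution → 3.225 μm/a
  total first-year rate 4.007 μm/a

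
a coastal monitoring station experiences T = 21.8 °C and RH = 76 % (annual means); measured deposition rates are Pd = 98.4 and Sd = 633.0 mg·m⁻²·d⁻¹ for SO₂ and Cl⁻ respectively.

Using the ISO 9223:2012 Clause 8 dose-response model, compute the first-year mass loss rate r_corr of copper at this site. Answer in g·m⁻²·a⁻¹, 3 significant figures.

r_corr = 28.9 g·m⁻²·a⁻¹

copper: T>10 °C ⇒ hinge -0.080·(21.8−10) = -0.9440
  SO₂ term: 0.0053·98.4^0.26·exp(0.059·76-0.9440) = 0.6024
  Sd branch = 0.01025·Sd^0.27·e^(0.036·RH+0.049·T) = 2.626 μm/a
  sum: 0.6024 + 2.626 → r_corr = 3.228 μm/a
Convert to mass loss: 3.228 μm/a × 8.96 g/cm³ = 28.92 g·m⁻²·a⁻¹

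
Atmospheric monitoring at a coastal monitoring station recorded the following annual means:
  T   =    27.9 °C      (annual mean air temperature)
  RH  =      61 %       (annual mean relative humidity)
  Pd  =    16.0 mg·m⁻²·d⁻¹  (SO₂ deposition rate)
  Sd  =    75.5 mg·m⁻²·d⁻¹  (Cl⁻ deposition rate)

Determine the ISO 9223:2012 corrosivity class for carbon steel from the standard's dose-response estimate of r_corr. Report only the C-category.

carbon steel: f(T) = -0.054·(T−10) [T>10 °C] = -0.9666
  SO₂ term: 1.77·16.0^0.52·exp(0.02·61-0.9666) = 9.642
  Cl⁻ term: 0.102·75.5^0.62·exp(0.033·61+0.04·27.9) = 34.03
  sum: 9.642 + 34.03 → r_corr = 43.67 μm/a
Category bounds: 25…50 μm/a bracket r_corr ⇒ C3

C3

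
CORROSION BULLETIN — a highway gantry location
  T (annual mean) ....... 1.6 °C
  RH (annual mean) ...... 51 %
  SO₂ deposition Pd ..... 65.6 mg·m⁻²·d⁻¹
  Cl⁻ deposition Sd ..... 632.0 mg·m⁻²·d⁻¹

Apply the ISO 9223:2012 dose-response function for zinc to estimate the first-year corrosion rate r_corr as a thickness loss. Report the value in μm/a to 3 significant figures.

r_corr = 1.81 μm/a

zinc: temperature factor f = +0.038·(-8.4) = -0.3192
  SO₂ term: 0.0129·65.6^0.44·exp(0.046·51-0.3192) = 0.617
  Sd branch = 0.0175·Sd^0.57·e^(0.008·RH+0.085·T) = 1.19 μm/a
  r_corr = 0.617 + 1.19 = 1.807 μm/a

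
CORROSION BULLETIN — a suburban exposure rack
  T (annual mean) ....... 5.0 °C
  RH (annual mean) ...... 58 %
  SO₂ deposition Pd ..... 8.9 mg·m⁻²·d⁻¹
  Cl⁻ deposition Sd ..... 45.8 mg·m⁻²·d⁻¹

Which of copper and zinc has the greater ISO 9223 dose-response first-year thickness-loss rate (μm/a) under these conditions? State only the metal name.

zinc

copper: T≤10 °C ⇒ hinge +0.126·(5.0−10) = -0.6300
  SO₂ term: 0.0053·8.9^0.26·exp(0.059·58-0.6300) = 0.1526
  Cl⁻ term: 0.01025·45.8^0.27·exp(0.036·58+0.049·5.0) = 0.2967
  r_corr = 0.1526 + 0.2967 = 0.4494 μm/a
zinc: T≤10 °C ⇒ hinge +0.038·(5.0−10) = -0.1900
  Pd branch = 0.0129·Pd^0.44·e^(0.046·RH+f) = 0.4023 μm/a
  Cl⁻ term: 0.0175·45.8^0.57·exp(0.008·58+0.085·5.0) = 0.3765
  r_corr = 0.4023 + 0.3765 = 0.7788 μm/a
Ordering by μm/a: zinc (0.779) > copper (0.449)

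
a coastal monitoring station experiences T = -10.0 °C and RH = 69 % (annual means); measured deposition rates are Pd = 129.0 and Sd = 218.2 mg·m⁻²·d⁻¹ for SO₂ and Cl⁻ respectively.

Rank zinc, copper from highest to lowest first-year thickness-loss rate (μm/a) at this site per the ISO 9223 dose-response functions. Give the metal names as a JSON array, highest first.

["zinc", "copper"]

zinc: T≤10 °C ⇒ hinge +0.038·(-10.0−10) = -0.7600
  SO₂ term: 0.0129·129.0^0.44·exp(0.046·69-0.7600) = 1.224
  Sd branch = 0.0175·Sd^0.57·e^(0.008·RH+0.085·T) = 0.2797 μm/a
  sum: 1.224 + 0.2797 → r_corr = 1.503 μm/a
copper: f(T) = +0.126·(T−10) [T≤10 °C] = -2.5200
  SO₂ term: 0.0053·129.0^0.26·exp(0.059·69-2.5200) = 0.08843
  Cl⁻ term: 0.01025·218.2^0.27·exp(0.036·69+0.049·-10.0) = 0.3223
  sum: 0.08843 + 0.3223 → r_corr = 0.4107 μm/a
Ordering by μm/a: zinc (1.5) > copper (0.411)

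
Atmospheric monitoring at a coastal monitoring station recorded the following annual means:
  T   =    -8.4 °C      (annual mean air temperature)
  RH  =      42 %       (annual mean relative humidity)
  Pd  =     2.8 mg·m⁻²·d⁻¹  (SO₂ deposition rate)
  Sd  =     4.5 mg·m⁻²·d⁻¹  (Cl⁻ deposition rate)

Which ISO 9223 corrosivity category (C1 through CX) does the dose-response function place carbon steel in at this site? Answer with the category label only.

carbon steel: temperature factor f = +0.150·(-18.4) = -2.7600
  SO₂ term: 1.77·2.8^0.52·exp(0.02·42-2.7600) = 0.4433
  Sd branch = 0.102·Sd^0.62·e^(0.033·RH+0.04·T) = 0.7406 μm/a
  sum: 0.4433 + 0.7406 → r_corr = 1.184 μm/a
ISO 9223 Table 2 (carbon steel): 0 < 1.18 ≤ 1.3 μm/a ⇒ C1

C1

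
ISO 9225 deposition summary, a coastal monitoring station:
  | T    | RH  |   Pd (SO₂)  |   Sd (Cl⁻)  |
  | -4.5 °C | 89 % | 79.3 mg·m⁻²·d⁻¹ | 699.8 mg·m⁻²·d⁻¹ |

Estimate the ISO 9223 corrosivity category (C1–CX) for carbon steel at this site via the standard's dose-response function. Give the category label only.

carbon steel: T≤10 °C ⇒ hinge +0.150·(-4.5−10) = -2.1750
  Pd branch = 1.77·Pd^0.52·e^(0.02·RH+f) = 11.59 μm/a
  Sd branch = 0.102·Sd^0.62·e^(0.033·RH+0.04·T) = 93.29 μm/a
  sum: 11.59 + 93.29 → r_corr = 104.9 μm/a
105 μm/a falls in (80, 200] for carbon steel → category C5

C5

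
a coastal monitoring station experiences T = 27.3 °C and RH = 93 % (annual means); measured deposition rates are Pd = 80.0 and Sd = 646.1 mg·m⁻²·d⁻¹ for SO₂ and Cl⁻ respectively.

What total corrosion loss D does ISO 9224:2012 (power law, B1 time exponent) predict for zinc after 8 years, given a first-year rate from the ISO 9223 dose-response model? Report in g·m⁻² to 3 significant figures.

D(8) = 653 g·m⁻²

zinc: temperature factor f = -0.071·(17.3) = -1.2283
  sulphur-dioxide contribution → 1.872 μm/a
  chloride contribution → 14.99 μm/a
  ⇒ r_corr(zinc) = 16.86 μm/a
Long-term exponent b (ISO 9224 Table 2, B1) = 0.813
  D(8) = 16.86 × 8^0.813 = 16.86 × 5.423 = 91.44 μm
  Mass loss = 91.44 μm × 7.14 g/cm³ = 652.9 g·m⁻²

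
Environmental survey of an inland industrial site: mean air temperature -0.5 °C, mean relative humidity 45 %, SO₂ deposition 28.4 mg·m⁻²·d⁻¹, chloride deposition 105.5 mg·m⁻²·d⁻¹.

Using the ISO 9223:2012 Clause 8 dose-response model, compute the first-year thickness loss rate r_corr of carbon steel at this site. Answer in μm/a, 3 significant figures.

r_corr = 13.1 μm/a

carbon steel: T≤10 °C ⇒ hinge +0.150·(-0.5−10) = -1.5750
  SO₂ term: 1.77·28.4^0.52·exp(0.02·45-1.5750) = 5.135
  Sd branch = 0.102·Sd^0.62·e^(0.033·RH+0.04·T) = 7.93 μm/a
  r_corr = 5.135 + 7.93 = 13.06 μm/a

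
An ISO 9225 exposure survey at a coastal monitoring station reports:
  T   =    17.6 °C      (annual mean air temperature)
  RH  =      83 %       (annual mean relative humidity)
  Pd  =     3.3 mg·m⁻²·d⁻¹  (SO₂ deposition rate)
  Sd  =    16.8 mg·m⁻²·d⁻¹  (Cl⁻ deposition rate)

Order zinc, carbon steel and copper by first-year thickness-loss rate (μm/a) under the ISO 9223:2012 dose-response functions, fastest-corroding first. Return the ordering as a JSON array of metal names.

["carbon steel", "copper", "zinc"]

zinc: temperature factor f = -0.071·(7.6) = -0.5396
  SO₂ term: 0.0129·3.3^0.44·exp(0.046·83-0.5396) = 0.5788
  Sd branch = 0.0175·Sd^0.57·e^(0.008·RH+0.085·T) = 0.7578 μm/a
  sum: 0.5788 + 0.7578 → r_corr = 1.337 μm/a
carbon steel: T>10 °C ⇒ hinge -0.054·(17.6−10) = -0.4104
  Pd branch = 1.77·Pd^0.52·e^(0.02·RH+f) = 11.49 μm/a
  Cl⁻ term: 0.102·16.8^0.62·exp(0.033·83+0.04·17.6) = 18.35
  r_corr = 11.49 + 18.35 = 29.84 μm/a
copper: T>10 °C ⇒ hinge -0.080·(17.6−10) = -0.6080
  Pd branch = 0.0053·Pd^0.26·e^(0.059·RH+f) = 0.527 μm/a
  Cl⁻ term: 0.01025·16.8^0.27·exp(0.036·83+0.049·17.6) = 1.032
  r_corr = 0.527 + 1.032 = 1.559 μm/a
Ordering by μm/a: carbon steel (29.8) > copper (1.56) > zinc (1.34)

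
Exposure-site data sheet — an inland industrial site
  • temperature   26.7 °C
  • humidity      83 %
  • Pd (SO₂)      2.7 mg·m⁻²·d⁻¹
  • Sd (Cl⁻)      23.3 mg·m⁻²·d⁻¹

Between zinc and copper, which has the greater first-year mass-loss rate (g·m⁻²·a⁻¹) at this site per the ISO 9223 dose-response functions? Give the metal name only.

copper

zinc: temperature factor f = -0.071·(16.7) = -1.1857
  SO₂ term: 0.0129·2.7^0.44·exp(0.046·83-1.1857) = 0.2777
  Sd branch = 0.0175·Sd^0.57·e^(0.008·RH+0.085·T) = 1.979 μm/a
  sum: 0.2777 + 1.979 → r_corr = 2.257 μm/a
  mass loss = 2.257 μm/a × 7.14 g/cm³ = 16.11 g·m⁻²·a⁻¹
copper: temperature factor f = -0.080·(16.7) = -1.3360
  Pd branch = 0.0053·Pd^0.26·e^(0.059·RH+f) = 0.2415 μm/a
  Sd branch = 0.01025·Sd^0.27·e^(0.036·RH+0.049·T) = 1.761 μm/a
  sum: 0.2415 + 1.761 → r_corr = 2.003 μm/a
  mass loss = 2.003 μm/a × 8.96 g/cm³ = 17.94 g·m⁻²·a⁻¹
Ordering by g·m⁻²·a⁻¹: copper (17.9) > zinc (16.1)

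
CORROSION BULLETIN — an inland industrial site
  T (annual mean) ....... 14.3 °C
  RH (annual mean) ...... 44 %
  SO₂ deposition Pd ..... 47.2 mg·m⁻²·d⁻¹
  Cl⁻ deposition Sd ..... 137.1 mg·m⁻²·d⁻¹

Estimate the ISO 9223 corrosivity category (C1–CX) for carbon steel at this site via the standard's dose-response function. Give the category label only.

carbon steel: temperature factor f = -0.054·(4.3) = -0.2322
  Pd branch = 1.77·Pd^0.52·e^(0.02·RH+f) = 25.1 μm/a
  Cl⁻ term: 0.102·137.1^0.62·exp(0.033·44+0.04·14.3) = 16.31
  sum: 25.1 + 16.31 → r_corr = 41.42 μm/a
41.4 μm/a falls in (25, 50] for carbon steel → category C3

C3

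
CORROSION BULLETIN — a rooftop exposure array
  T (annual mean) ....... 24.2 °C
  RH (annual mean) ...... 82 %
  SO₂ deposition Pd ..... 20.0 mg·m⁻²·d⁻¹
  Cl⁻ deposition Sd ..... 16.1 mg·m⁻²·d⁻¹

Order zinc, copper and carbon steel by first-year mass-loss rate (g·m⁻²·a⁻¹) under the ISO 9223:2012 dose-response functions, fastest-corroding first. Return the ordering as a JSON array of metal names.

["carbon steel", "copper", "zinc"]

zinc: T>10 °C ⇒ hinge -0.071·(24.2−10) = -1.0082
  Pd branch = 0.0129·Pd^0.44·e^(0.046·RH+f) = 0.7644 μm/a
  Cl⁻ term: 0.0175·16.1^0.57·exp(0.008·82+0.085·24.2) = 1.286
  r_corr = 0.7644 + 1.286 = 2.05 μm/a
  mass loss = 2.05 μm/a × 7.14 g/cm³ = 14.64 g·m⁻²·a⁻¹
copper: f(T) = -0.080·(T−10) [T>10 °C] = -1.1360
  Pd branch = 0.0053·Pd^0.26·e^(0.059·RH+f) = 0.4681 μm/a
  Cl⁻ term: 0.01025·16.1^0.27·exp(0.036·82+0.049·24.2) = 1.36
  sum: 0.4681 + 1.36 → r_corr = 1.828 μm/a
  mass loss = 1.828 μm/a × 8.96 g/cm³ = 16.38 g·m⁻²·a⁻¹
carbon steel: f(T) = -0.054·(T−10) [T>10 °C] = -0.7668
  Pd branch = 1.77·Pd^0.52·e^(0.02·RH+f) = 20.12 μm/a
  Sd branch = 0.102·Sd^0.62·e^(0.033·RH+0.04·T) = 22.51 μm/a
  r_corr = 20.12 + 22.51 = 42.64 μm/a
  mass loss = 42.64 μm/a × 7.85 g/cm³ = 334.7 g·m⁻²·a⁻¹
Ordering by g·m⁻²·a⁻¹: carbon steel (335) > copper (16.4) > zinc (14.6)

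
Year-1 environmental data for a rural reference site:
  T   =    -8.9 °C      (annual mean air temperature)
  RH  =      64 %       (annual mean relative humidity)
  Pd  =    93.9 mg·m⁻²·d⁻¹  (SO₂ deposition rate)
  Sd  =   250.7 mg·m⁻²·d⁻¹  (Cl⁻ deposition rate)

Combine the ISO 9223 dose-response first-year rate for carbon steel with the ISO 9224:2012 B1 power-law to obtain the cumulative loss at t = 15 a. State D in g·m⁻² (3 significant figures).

carbon steel: temperature factor f = +0.150·(-18.9) = -2.8350
  sulphur-dioxide contribution → 3.967 μm/a
  chloride contribution → 18.14 μm/a
  total first-year rate 22.11 μm/a
Power-law: D(15) = r_corr · 15^0.523
  D(15) = 22.11 × 15^0.523 = 22.11 × 4.122 = 91.13 μm
  Mass loss = 91.13 μm × 7.85 g/cm³ = 715.4 g·m⁻²

D(15) = 715 g·m⁻²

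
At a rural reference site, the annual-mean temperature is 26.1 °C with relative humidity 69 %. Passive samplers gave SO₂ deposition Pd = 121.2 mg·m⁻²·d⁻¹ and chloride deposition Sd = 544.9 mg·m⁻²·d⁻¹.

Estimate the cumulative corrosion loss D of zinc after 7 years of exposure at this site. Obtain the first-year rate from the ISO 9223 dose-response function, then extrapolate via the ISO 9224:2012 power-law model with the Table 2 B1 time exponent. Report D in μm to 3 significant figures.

D(7) = 53.3 μm

zinc: T>10 °C ⇒ hinge -0.071·(26.1−10) = -1.1431
  sulphur-dioxide contribution → 0.8116 μm/a
  chloride contribution → 10.14 μm/a
  total first-year rate 10.95 μm/a
Power-law: D(7) = r_corr · 7^0.813
  D(7) = 10.95 × 7^0.813 = 10.95 × 4.865 = 53.27 μm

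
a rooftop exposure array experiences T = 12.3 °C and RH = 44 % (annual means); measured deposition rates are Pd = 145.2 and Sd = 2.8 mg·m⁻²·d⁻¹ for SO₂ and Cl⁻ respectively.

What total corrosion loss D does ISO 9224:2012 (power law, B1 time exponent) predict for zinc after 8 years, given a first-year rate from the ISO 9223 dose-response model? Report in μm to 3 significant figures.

zinc: f(T) = -0.071·(T−10) [T>10 °C] = -0.1633
  sulphur-dioxide contribution → 0.7412 μm/a
  chloride contribution → 0.1273 μm/a
  ⇒ r_corr(zinc) = 0.8685 μm/a
ISO 9224: D(t) = r_corr · t^b with b = 0.813 (zinc, B1)
  D(8) = 0.8685 × 8^0.813 = 0.8685 × 5.423 = 4.71 μm

D(8) = 4.71 μm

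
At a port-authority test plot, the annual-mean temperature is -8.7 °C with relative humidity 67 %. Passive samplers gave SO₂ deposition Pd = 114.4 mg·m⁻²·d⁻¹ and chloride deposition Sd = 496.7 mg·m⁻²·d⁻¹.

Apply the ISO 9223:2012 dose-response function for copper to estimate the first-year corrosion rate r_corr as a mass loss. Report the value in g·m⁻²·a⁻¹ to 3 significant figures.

r_corr = 4.38 g·m⁻²·a⁻¹

copper: f(T) = +0.126·(T−10) [T≤10 °C] = -2.3562
  SO₂ term: 0.0053·114.4^0.26·exp(0.059·67-2.3562) = 0.08973
  Sd branch = 0.01025·Sd^0.27·e^(0.036·RH+0.049·T) = 0.3991 μm/a
  r_corr = 0.08973 + 0.3991 = 0.4888 μm/a
Convert to mass loss: 0.4888 μm/a × 8.96 g/cm³ = 4.38 g·m⁻²·a⁻¹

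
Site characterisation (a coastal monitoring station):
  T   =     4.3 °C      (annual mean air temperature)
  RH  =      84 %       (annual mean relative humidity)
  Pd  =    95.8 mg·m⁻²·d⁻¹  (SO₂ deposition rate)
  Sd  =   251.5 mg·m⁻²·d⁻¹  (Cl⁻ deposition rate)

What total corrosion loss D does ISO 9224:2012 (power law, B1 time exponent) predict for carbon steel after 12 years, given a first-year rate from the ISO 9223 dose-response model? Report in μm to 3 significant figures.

carbon steel: f(T) = +0.150·(T−10) [T≤10 °C] = -0.8550
  sulphur-dioxide contribution → 43.31 μm/a
  chloride contribution → 59.63 μm/a
  ⇒ r_corr(carbon steel) = 102.9 μm/a
Power-law: D(12) = r_corr · 12^0.523
  D(12) = 102.9 × 12^0.523 = 102.9 × 3.668 = 377.6 μm

D(12) = 378 μm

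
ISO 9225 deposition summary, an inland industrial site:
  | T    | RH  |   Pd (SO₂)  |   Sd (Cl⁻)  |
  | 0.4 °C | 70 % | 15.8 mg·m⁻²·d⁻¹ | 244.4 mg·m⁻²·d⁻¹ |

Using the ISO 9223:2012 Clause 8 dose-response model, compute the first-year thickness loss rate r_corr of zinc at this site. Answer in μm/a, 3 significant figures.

zinc: temperature factor f = +0.038·(-9.6) = -0.3648
  Pd branch = 0.0129·Pd^0.44·e^(0.046·RH+f) = 0.7551 μm/a
  Cl⁻ term: 0.0175·244.4^0.57·exp(0.008·70+0.085·0.4) = 0.7282
  sum: 0.7551 + 0.7282 → r_corr = 1.483 μm/a

r_corr = 1.48 μm/a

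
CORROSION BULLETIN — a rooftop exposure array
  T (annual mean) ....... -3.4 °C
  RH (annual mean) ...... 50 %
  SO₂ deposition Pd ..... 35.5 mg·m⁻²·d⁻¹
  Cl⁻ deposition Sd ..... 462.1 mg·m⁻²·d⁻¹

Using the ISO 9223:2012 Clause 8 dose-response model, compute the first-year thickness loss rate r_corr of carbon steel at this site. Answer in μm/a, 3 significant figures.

r_corr = 24.9 μm/a

carbon steel: T≤10 °C ⇒ hinge +0.150·(-3.4−10) = -2.0100
  Pd branch = 1.77·Pd^0.52·e^(0.02·RH+f) = 4.125 μm/a
  Cl⁻ term: 0.102·462.1^0.62·exp(0.033·50+0.04·-3.4) = 20.81
  r_corr = 4.125 + 20.81 = 24.93 μm/a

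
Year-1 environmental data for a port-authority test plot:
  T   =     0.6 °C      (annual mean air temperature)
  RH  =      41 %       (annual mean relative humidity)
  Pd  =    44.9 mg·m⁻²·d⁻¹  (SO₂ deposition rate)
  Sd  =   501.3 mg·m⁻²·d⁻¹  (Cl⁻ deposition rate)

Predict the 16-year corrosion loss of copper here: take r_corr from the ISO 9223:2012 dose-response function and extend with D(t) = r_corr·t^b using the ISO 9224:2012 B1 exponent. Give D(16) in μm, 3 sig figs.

D(16) = 1.88 μm

copper: T≤10 °C ⇒ hinge +0.126·(0.6−10) = -1.1844
  sulphur-dioxide contribution → 0.04898 μm/a
  chloride contribution → 0.2475 μm/a
  ⇒ r_corr(copper) = 0.2965 μm/a
ISO 9224: D(t) = r_corr · t^b with b = 0.667 (copper, B1)
  D(16) = 0.2965 × 16^0.667 = 0.2965 × 6.355 = 1.884 μm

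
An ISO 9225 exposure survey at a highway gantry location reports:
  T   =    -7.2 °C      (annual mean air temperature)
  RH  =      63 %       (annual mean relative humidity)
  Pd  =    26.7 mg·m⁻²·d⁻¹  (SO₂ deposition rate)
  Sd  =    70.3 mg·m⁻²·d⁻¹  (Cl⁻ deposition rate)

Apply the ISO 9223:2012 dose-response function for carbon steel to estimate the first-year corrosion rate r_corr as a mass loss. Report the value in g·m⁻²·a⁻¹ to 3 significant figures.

r_corr = 87.5 g·m⁻²·a⁻¹

carbon steel: f(T) = +0.150·(T−10) [T≤10 °C] = -2.5800
  sulphur-dioxide contribution → 2.609 μm/a
  chloride contribution → 8.541 μm/a
  ⇒ r_corr(carbon steel) = 11.15 μm/a
Convert to mass loss: 11.15 μm/a × 7.85 g/cm³ = 87.53 g·m⁻²·a⁻¹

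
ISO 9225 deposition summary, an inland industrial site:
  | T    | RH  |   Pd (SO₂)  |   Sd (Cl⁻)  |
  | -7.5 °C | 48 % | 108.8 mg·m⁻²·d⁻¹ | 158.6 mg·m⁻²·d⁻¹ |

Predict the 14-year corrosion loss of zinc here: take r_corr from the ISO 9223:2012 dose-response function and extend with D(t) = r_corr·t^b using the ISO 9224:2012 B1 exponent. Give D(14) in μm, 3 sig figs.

zinc: T≤10 °C ⇒ hinge +0.038·(-7.5−10) = -0.6650
  SO₂ term: 0.0129·108.8^0.44·exp(0.046·48-0.6650) = 0.4751
  Cl⁻ term: 0.0175·158.6^0.57·exp(0.008·48+0.085·-7.5) = 0.2438
  sum: 0.4751 + 0.2438 → r_corr = 0.719 μm/a
Long-term exponent b (ISO 9224 Table 2, B1) = 0.813
  D(14) = 0.719 × 14^0.813 = 0.719 × 8.547 = 6.145 μm

D(14) = 6.15 μm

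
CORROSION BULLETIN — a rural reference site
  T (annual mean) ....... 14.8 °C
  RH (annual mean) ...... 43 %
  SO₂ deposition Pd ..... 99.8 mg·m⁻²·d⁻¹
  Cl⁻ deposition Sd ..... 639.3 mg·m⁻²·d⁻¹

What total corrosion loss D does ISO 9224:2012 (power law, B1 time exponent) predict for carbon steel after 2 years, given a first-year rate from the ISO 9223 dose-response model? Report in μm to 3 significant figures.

D(2) = 111 μm

carbon steel: f(T) = -0.054·(T−10) [T>10 °C] = -0.2592
  SO₂ term: 1.77·99.8^0.52·exp(0.02·43-0.2592) = 35.35
  Sd branch = 0.102·Sd^0.62·e^(0.033·RH+0.04·T) = 41.83 μm/a
  sum: 35.35 + 41.83 → r_corr = 77.19 μm/a
ISO 9224: D(t) = r_corr · t^b with b = 0.523 (carbon steel, B1)
  D(2) = 77.19 × 2^0.523 = 77.19 × 1.437 = 110.9 μm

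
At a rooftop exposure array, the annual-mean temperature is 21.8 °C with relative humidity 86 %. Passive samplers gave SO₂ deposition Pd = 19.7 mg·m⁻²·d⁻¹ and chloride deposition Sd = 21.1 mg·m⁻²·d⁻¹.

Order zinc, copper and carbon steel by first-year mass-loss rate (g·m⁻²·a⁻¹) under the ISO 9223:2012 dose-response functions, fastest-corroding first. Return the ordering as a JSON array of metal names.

["carbon steel", "copper", "zinc"]

zinc: f(T) = -0.071·(T−10) [T>10 °C] = -0.8378
  sulphur-dioxide contribution → 1.082 μm/a
  chloride contribution → 1.263 μm/a
  ⇒ r_corr(zinc) = 2.345 μm/a
  mass loss = 2.345 μm/a × 7.14 g/cm³ = 16.75 g·m⁻²·a⁻¹
copper: T>10 °C ⇒ hinge -0.080·(21.8−10) = -0.9440
  sulphur-dioxide contribution → 0.7153 μm/a
  chloride contribution → 1.502 μm/a
  total first-year rate 2.218 μm/a
  mass loss = 2.218 μm/a × 8.96 g/cm³ = 19.87 g·m⁻²·a⁻¹
carbon steel: T>10 °C ⇒ hinge -0.054·(21.8−10) = -0.6372
  sulphur-dioxide contribution → 24.62 μm/a
  chloride contribution → 27.6 μm/a
  ⇒ r_corr(carbon steel) = 52.22 μm/a
  mass loss = 52.22 μm/a × 7.85 g/cm³ = 409.9 g·m⁻²·a⁻¹
Ordering by g·m⁻²·a⁻¹: carbon steel (410) > copper (19.9) > zinc (16.7)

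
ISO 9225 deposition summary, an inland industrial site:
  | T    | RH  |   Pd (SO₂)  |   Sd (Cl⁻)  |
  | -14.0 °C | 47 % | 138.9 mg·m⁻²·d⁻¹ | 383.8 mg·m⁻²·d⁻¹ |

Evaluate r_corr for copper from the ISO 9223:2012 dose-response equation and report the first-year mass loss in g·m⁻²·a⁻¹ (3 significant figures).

copper: T≤10 °C ⇒ hinge +0.126·(-14.0−10) = -3.0240
  sulphur-dioxide contribution → 0.01487 μm/a
  chloride contribution → 0.1397 μm/a
  total first-year rate 0.1546 μm/a
Convert to mass loss: 0.1546 μm/a × 8.96 g/cm³ = 1.385 g·m⁻²·a⁻¹

r_corr = 1.39 g·m⁻²·a⁻¹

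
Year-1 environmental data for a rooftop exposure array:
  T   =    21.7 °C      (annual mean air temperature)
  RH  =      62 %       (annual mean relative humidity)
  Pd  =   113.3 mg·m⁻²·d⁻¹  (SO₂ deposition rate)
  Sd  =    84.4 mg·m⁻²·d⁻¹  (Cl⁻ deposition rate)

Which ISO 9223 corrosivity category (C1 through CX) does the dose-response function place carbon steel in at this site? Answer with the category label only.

C4

carbon steel: temperature factor f = -0.054·(11.7) = -0.6318
  SO₂ term: 1.77·113.3^0.52·exp(0.02·62-0.6318) = 38.05
  Sd branch = 0.102·Sd^0.62·e^(0.033·RH+0.04·T) = 29.41 μm/a
  r_corr = 38.05 + 29.41 = 67.45 μm/a
67.5 μm/a falls in (50, 80] for carbon steel → category C4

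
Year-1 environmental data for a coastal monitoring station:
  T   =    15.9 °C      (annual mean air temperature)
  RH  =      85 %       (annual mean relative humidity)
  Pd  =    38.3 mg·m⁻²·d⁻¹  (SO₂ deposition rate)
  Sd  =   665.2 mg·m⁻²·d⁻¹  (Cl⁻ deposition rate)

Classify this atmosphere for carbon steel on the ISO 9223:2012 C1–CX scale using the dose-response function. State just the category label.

CX

carbon steel: f(T) = -0.054·(T−10) [T>10 °C] = -0.3186
  SO₂ term: 1.77·38.3^0.52·exp(0.02·85-0.3186) = 46.9
  Cl⁻ term: 0.102·665.2^0.62·exp(0.033·85+0.04·15.9) = 179.2
  r_corr = 46.9 + 179.2 = 226.1 μm/a
226 μm/a falls in (200, 700] for carbon steel → category CX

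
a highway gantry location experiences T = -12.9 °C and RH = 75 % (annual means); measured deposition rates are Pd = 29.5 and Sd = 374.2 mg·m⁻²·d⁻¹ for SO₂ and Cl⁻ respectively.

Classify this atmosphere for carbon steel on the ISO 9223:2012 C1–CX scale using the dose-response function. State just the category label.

C3

carbon steel: f(T) = +0.150·(T−10) [T≤10 °C] = -3.4350
  sulphur-dioxide contribution → 1.486 μm/a
  chloride contribution → 28.49 μm/a
  ⇒ r_corr(carbon steel) = 29.98 μm/a
30 μm/a falls in (25, 50] for carbon steel → category C3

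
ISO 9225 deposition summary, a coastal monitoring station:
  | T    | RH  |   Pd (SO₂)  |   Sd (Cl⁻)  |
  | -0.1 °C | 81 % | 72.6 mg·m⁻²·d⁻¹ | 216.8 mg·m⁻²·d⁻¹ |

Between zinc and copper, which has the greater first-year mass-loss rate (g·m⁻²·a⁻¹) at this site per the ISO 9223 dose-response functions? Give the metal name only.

zinc

zinc: temperature factor f = +0.038·(-10.1) = -0.3838
  Pd branch = 0.0129·Pd^0.44·e^(0.046·RH+f) = 2.404 μm/a
  Cl⁻ term: 0.0175·216.8^0.57·exp(0.008·81+0.085·-0.1) = 0.7117
  sum: 2.404 + 0.7117 → r_corr = 3.116 μm/a
  mass loss = 3.116 μm/a × 7.14 g/cm³ = 22.25 g·m⁻²·a⁻¹
copper: f(T) = +0.126·(T−10) [T≤10 °C] = -1.2726
  Pd branch = 0.0053·Pd^0.26·e^(0.059·RH+f) = 0.5382 μm/a
  Sd branch = 0.01025·Sd^0.27·e^(0.036·RH+0.049·T) = 0.8049 μm/a
  r_corr = 0.5382 + 0.8049 = 1.343 μm/a
  mass loss = 1.343 μm/a × 8.96 g/cm³ = 12.03 g·m⁻²·a⁻¹
Ordering by g·m⁻²·a⁻¹: zinc (22.2) > copper (12)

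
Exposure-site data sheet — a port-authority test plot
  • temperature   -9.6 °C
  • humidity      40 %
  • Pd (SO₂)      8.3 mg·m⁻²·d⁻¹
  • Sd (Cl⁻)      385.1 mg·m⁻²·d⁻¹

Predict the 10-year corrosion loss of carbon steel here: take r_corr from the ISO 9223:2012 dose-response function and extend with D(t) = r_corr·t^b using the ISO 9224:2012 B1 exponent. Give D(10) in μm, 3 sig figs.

carbon steel: temperature factor f = +0.150·(-19.6) = -2.9400
  Pd branch = 1.77·Pd^0.52·e^(0.02·RH+f) = 0.6259 μm/a
  Sd branch = 0.102·Sd^0.62·e^(0.033·RH+0.04·T) = 10.43 μm/a
  r_corr = 0.6259 + 10.43 = 11.05 μm/a
Power-law: D(10) = r_corr · 10^0.523
  D(10) = 11.05 × 10^0.523 = 11.05 × 3.334 = 36.85 μm

D(10) = 36.9 μm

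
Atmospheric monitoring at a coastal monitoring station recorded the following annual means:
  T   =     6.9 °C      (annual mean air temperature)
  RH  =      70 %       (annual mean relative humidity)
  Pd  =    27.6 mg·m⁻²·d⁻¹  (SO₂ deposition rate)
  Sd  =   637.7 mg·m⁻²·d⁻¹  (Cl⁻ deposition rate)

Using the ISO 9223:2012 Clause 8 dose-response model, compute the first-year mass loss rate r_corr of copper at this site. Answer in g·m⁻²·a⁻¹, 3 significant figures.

r_corr = 13.9 g·m⁻²·a⁻¹

copper: T≤10 °C ⇒ hinge +0.126·(6.9−10) = -0.3906
  sulphur-dioxide contribution → 0.5283 μm/a
  chloride contribution → 1.021 μm/a
  ⇒ r_corr(copper) = 1.55 μm/a
Convert to mass loss: 1.55 μm/a × 8.96 g/cm³ = 13.89 g·m⁻²·a⁻¹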